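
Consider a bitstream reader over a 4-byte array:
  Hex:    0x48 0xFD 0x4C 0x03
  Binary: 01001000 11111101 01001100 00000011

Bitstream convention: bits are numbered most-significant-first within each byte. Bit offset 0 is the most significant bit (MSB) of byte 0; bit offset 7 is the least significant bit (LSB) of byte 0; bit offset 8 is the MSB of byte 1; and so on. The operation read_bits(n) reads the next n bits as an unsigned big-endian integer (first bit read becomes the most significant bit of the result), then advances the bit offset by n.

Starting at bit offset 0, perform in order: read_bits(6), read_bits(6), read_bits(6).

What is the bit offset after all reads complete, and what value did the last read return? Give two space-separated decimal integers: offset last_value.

Answer: 18 53

Derivation:
Read 1: bits[0:6] width=6 -> value=18 (bin 010010); offset now 6 = byte 0 bit 6; 26 bits remain
Read 2: bits[6:12] width=6 -> value=15 (bin 001111); offset now 12 = byte 1 bit 4; 20 bits remain
Read 3: bits[12:18] width=6 -> value=53 (bin 110101); offset now 18 = byte 2 bit 2; 14 bits remain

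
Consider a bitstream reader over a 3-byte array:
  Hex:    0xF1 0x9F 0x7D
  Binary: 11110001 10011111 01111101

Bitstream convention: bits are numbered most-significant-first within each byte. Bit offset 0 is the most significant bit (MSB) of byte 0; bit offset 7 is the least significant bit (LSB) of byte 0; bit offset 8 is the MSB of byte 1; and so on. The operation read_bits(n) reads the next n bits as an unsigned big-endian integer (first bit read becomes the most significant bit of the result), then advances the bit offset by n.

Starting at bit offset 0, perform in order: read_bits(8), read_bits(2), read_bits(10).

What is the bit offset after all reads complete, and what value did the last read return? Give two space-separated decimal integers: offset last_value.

Read 1: bits[0:8] width=8 -> value=241 (bin 11110001); offset now 8 = byte 1 bit 0; 16 bits remain
Read 2: bits[8:10] width=2 -> value=2 (bin 10); offset now 10 = byte 1 bit 2; 14 bits remain
Read 3: bits[10:20] width=10 -> value=503 (bin 0111110111); offset now 20 = byte 2 bit 4; 4 bits remain

Answer: 20 503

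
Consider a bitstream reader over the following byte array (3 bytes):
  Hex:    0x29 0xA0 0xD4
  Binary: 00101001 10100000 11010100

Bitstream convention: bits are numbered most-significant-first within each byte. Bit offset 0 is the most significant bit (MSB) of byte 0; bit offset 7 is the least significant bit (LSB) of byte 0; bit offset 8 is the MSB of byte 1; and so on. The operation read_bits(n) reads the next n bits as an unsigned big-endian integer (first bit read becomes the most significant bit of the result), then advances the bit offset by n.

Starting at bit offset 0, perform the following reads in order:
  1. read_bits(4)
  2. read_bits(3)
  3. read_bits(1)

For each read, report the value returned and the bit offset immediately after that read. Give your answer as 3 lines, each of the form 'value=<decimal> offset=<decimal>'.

Read 1: bits[0:4] width=4 -> value=2 (bin 0010); offset now 4 = byte 0 bit 4; 20 bits remain
Read 2: bits[4:7] width=3 -> value=4 (bin 100); offset now 7 = byte 0 bit 7; 17 bits remain
Read 3: bits[7:8] width=1 -> value=1 (bin 1); offset now 8 = byte 1 bit 0; 16 bits remain

Answer: value=2 offset=4
value=4 offset=7
value=1 offset=8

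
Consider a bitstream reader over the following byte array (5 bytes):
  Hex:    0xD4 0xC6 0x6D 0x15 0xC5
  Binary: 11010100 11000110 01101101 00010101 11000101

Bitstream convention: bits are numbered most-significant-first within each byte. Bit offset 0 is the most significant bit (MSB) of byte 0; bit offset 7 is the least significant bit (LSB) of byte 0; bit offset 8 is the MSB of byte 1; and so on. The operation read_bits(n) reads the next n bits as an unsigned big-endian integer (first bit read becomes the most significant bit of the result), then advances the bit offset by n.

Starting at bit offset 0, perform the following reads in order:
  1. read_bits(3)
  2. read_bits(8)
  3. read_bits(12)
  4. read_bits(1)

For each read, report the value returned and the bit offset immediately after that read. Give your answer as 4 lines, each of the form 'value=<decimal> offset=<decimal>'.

Answer: value=6 offset=3
value=166 offset=11
value=822 offset=23
value=1 offset=24

Derivation:
Read 1: bits[0:3] width=3 -> value=6 (bin 110); offset now 3 = byte 0 bit 3; 37 bits remain
Read 2: bits[3:11] width=8 -> value=166 (bin 10100110); offset now 11 = byte 1 bit 3; 29 bits remain
Read 3: bits[11:23] width=12 -> value=822 (bin 001100110110); offset now 23 = byte 2 bit 7; 17 bits remain
Read 4: bits[23:24] width=1 -> value=1 (bin 1); offset now 24 = byte 3 bit 0; 16 bits remain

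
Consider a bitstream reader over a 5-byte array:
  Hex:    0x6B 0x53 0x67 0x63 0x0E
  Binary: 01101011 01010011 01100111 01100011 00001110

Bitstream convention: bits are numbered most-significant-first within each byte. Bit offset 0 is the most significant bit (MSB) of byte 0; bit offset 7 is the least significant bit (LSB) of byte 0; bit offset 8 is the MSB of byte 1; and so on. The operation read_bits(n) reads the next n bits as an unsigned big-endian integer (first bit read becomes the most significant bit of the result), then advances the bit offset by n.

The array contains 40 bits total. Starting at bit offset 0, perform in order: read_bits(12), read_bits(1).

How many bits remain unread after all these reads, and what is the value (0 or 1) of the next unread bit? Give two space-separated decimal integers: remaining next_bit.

Read 1: bits[0:12] width=12 -> value=1717 (bin 011010110101); offset now 12 = byte 1 bit 4; 28 bits remain
Read 2: bits[12:13] width=1 -> value=0 (bin 0); offset now 13 = byte 1 bit 5; 27 bits remain

Answer: 27 0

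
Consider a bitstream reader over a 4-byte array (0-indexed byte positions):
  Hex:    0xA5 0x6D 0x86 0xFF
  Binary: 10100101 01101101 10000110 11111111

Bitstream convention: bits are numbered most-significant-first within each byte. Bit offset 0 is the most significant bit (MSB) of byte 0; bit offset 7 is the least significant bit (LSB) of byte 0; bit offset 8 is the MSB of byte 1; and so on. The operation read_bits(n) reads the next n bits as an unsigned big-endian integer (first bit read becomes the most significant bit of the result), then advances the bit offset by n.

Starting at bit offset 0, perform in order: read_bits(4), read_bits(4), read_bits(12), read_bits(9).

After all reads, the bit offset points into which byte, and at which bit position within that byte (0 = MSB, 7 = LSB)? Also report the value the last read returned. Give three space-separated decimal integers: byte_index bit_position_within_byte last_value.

Read 1: bits[0:4] width=4 -> value=10 (bin 1010); offset now 4 = byte 0 bit 4; 28 bits remain
Read 2: bits[4:8] width=4 -> value=5 (bin 0101); offset now 8 = byte 1 bit 0; 24 bits remain
Read 3: bits[8:20] width=12 -> value=1752 (bin 011011011000); offset now 20 = byte 2 bit 4; 12 bits remain
Read 4: bits[20:29] width=9 -> value=223 (bin 011011111); offset now 29 = byte 3 bit 5; 3 bits remain

Answer: 3 5 223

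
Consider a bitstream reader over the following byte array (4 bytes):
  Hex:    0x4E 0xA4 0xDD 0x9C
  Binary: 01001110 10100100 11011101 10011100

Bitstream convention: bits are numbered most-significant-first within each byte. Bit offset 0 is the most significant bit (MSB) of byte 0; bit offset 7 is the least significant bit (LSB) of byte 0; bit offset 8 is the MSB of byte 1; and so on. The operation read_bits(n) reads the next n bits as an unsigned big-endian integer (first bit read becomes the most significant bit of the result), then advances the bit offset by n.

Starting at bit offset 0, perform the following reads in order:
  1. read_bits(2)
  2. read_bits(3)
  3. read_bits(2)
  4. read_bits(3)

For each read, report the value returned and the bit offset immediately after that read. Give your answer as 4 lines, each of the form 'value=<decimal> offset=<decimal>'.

Read 1: bits[0:2] width=2 -> value=1 (bin 01); offset now 2 = byte 0 bit 2; 30 bits remain
Read 2: bits[2:5] width=3 -> value=1 (bin 001); offset now 5 = byte 0 bit 5; 27 bits remain
Read 3: bits[5:7] width=2 -> value=3 (bin 11); offset now 7 = byte 0 bit 7; 25 bits remain
Read 4: bits[7:10] width=3 -> value=2 (bin 010); offset now 10 = byte 1 bit 2; 22 bits remain

Answer: value=1 offset=2
value=1 offset=5
value=3 offset=7
value=2 offset=10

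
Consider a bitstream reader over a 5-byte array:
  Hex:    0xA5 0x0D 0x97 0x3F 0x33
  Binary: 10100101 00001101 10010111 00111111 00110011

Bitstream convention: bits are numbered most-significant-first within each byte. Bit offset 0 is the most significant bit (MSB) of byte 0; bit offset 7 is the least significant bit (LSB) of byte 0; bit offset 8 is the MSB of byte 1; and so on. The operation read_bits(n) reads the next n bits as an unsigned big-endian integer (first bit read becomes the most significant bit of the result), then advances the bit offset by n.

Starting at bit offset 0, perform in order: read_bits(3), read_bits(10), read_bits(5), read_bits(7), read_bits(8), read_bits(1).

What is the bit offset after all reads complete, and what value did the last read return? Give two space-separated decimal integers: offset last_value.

Answer: 34 0

Derivation:
Read 1: bits[0:3] width=3 -> value=5 (bin 101); offset now 3 = byte 0 bit 3; 37 bits remain
Read 2: bits[3:13] width=10 -> value=161 (bin 0010100001); offset now 13 = byte 1 bit 5; 27 bits remain
Read 3: bits[13:18] width=5 -> value=22 (bin 10110); offset now 18 = byte 2 bit 2; 22 bits remain
Read 4: bits[18:25] width=7 -> value=46 (bin 0101110); offset now 25 = byte 3 bit 1; 15 bits remain
Read 5: bits[25:33] width=8 -> value=126 (bin 01111110); offset now 33 = byte 4 bit 1; 7 bits remain
Read 6: bits[33:34] width=1 -> value=0 (bin 0); offset now 34 = byte 4 bit 2; 6 bits remain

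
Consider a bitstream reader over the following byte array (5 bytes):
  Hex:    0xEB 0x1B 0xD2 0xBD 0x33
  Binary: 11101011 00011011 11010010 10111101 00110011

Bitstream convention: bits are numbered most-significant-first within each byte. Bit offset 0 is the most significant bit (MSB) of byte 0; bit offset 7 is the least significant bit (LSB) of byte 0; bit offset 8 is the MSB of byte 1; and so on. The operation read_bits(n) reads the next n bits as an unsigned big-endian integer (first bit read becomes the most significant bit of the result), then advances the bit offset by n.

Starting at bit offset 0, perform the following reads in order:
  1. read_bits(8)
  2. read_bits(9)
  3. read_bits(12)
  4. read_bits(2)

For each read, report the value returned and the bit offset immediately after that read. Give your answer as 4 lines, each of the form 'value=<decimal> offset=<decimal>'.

Read 1: bits[0:8] width=8 -> value=235 (bin 11101011); offset now 8 = byte 1 bit 0; 32 bits remain
Read 2: bits[8:17] width=9 -> value=55 (bin 000110111); offset now 17 = byte 2 bit 1; 23 bits remain
Read 3: bits[17:29] width=12 -> value=2647 (bin 101001010111); offset now 29 = byte 3 bit 5; 11 bits remain
Read 4: bits[29:31] width=2 -> value=2 (bin 10); offset now 31 = byte 3 bit 7; 9 bits remain

Answer: value=235 offset=8
value=55 offset=17
value=2647 offset=29
value=2 offset=31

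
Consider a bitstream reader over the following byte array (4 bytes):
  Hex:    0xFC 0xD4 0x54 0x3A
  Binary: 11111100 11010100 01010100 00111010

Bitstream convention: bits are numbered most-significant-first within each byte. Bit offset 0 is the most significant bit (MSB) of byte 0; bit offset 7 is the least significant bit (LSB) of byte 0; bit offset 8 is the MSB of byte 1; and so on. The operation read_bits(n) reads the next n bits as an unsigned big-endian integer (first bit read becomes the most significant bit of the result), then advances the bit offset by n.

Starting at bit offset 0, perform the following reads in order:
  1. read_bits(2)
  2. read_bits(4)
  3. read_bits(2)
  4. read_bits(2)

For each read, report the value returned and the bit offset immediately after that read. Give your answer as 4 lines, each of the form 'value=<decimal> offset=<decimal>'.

Read 1: bits[0:2] width=2 -> value=3 (bin 11); offset now 2 = byte 0 bit 2; 30 bits remain
Read 2: bits[2:6] width=4 -> value=15 (bin 1111); offset now 6 = byte 0 bit 6; 26 bits remain
Read 3: bits[6:8] width=2 -> value=0 (bin 00); offset now 8 = byte 1 bit 0; 24 bits remain
Read 4: bits[8:10] width=2 -> value=3 (bin 11); offset now 10 = byte 1 bit 2; 22 bits remain

Answer: value=3 offset=2
value=15 offset=6
value=0 offset=8
value=3 offset=10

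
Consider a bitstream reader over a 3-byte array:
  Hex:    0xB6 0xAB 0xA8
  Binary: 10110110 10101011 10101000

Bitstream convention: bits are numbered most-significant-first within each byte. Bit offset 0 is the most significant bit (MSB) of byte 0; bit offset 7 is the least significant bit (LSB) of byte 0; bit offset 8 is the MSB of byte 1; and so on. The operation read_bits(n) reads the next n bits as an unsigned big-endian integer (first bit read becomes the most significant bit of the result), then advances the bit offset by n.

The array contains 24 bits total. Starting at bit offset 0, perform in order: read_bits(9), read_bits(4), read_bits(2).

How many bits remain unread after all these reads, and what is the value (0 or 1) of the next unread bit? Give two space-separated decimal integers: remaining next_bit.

Read 1: bits[0:9] width=9 -> value=365 (bin 101101101); offset now 9 = byte 1 bit 1; 15 bits remain
Read 2: bits[9:13] width=4 -> value=5 (bin 0101); offset now 13 = byte 1 bit 5; 11 bits remain
Read 3: bits[13:15] width=2 -> value=1 (bin 01); offset now 15 = byte 1 bit 7; 9 bits remain

Answer: 9 1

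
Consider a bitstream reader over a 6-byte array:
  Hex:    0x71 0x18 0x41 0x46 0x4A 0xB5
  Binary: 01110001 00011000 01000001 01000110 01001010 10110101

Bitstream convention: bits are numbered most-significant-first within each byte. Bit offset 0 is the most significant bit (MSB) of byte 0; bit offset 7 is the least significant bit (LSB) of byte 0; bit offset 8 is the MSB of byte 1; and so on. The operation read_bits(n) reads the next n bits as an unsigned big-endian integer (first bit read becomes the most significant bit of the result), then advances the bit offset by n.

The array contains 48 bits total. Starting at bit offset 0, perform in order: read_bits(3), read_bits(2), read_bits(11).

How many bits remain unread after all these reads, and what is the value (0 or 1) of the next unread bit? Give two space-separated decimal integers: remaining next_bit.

Read 1: bits[0:3] width=3 -> value=3 (bin 011); offset now 3 = byte 0 bit 3; 45 bits remain
Read 2: bits[3:5] width=2 -> value=2 (bin 10); offset now 5 = byte 0 bit 5; 43 bits remain
Read 3: bits[5:16] width=11 -> value=280 (bin 00100011000); offset now 16 = byte 2 bit 0; 32 bits remain

Answer: 32 0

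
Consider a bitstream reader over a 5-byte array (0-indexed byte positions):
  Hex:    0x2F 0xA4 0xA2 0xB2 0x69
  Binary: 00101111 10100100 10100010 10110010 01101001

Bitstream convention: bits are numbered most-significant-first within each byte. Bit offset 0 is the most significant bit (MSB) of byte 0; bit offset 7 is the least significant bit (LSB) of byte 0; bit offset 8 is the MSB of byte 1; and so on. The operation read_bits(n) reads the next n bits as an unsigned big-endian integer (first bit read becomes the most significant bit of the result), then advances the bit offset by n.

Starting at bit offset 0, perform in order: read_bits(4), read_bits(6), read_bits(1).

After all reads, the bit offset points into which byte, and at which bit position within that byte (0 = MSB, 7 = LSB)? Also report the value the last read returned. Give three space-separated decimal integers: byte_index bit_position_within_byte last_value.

Read 1: bits[0:4] width=4 -> value=2 (bin 0010); offset now 4 = byte 0 bit 4; 36 bits remain
Read 2: bits[4:10] width=6 -> value=62 (bin 111110); offset now 10 = byte 1 bit 2; 30 bits remain
Read 3: bits[10:11] width=1 -> value=1 (bin 1); offset now 11 = byte 1 bit 3; 29 bits remain

Answer: 1 3 1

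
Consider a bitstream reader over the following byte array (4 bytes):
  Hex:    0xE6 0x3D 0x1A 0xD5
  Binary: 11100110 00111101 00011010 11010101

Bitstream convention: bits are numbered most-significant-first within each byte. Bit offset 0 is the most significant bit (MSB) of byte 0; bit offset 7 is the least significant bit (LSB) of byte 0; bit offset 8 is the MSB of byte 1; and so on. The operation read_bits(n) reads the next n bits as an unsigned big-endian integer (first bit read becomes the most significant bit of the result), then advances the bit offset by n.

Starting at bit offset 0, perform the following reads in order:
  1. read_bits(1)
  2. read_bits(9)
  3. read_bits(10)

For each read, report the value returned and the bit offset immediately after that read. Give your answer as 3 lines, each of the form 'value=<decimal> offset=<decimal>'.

Read 1: bits[0:1] width=1 -> value=1 (bin 1); offset now 1 = byte 0 bit 1; 31 bits remain
Read 2: bits[1:10] width=9 -> value=408 (bin 110011000); offset now 10 = byte 1 bit 2; 22 bits remain
Read 3: bits[10:20] width=10 -> value=977 (bin 1111010001); offset now 20 = byte 2 bit 4; 12 bits remain

Answer: value=1 offset=1
value=408 offset=10
value=977 offset=20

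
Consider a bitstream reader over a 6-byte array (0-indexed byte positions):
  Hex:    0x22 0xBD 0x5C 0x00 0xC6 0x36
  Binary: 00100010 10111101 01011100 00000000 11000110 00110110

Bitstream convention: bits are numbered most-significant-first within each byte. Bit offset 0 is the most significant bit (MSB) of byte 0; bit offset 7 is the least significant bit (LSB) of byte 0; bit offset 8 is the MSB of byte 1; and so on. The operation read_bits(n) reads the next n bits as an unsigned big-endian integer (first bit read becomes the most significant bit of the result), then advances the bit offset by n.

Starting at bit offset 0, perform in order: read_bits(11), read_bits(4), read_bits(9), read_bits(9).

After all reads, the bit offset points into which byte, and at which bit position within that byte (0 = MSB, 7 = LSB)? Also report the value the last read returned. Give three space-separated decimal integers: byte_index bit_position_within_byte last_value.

Answer: 4 1 1

Derivation:
Read 1: bits[0:11] width=11 -> value=277 (bin 00100010101); offset now 11 = byte 1 bit 3; 37 bits remain
Read 2: bits[11:15] width=4 -> value=14 (bin 1110); offset now 15 = byte 1 bit 7; 33 bits remain
Read 3: bits[15:24] width=9 -> value=348 (bin 101011100); offset now 24 = byte 3 bit 0; 24 bits remain
Read 4: bits[24:33] width=9 -> value=1 (bin 000000001); offset now 33 = byte 4 bit 1; 15 bits remain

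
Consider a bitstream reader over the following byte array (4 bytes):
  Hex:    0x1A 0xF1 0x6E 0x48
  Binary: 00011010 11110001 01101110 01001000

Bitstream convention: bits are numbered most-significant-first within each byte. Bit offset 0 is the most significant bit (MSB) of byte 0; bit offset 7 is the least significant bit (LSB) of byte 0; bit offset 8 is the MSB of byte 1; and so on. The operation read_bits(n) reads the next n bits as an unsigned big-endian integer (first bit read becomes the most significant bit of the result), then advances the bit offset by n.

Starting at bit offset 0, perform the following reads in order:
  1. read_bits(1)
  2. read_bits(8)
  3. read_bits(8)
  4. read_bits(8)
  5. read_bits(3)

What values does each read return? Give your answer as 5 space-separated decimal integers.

Answer: 0 53 226 220 4

Derivation:
Read 1: bits[0:1] width=1 -> value=0 (bin 0); offset now 1 = byte 0 bit 1; 31 bits remain
Read 2: bits[1:9] width=8 -> value=53 (bin 00110101); offset now 9 = byte 1 bit 1; 23 bits remain
Read 3: bits[9:17] width=8 -> value=226 (bin 11100010); offset now 17 = byte 2 bit 1; 15 bits remain
Read 4: bits[17:25] width=8 -> value=220 (bin 11011100); offset now 25 = byte 3 bit 1; 7 bits remain
Read 5: bits[25:28] width=3 -> value=4 (bin 100); offset now 28 = byte 3 bit 4; 4 bits remain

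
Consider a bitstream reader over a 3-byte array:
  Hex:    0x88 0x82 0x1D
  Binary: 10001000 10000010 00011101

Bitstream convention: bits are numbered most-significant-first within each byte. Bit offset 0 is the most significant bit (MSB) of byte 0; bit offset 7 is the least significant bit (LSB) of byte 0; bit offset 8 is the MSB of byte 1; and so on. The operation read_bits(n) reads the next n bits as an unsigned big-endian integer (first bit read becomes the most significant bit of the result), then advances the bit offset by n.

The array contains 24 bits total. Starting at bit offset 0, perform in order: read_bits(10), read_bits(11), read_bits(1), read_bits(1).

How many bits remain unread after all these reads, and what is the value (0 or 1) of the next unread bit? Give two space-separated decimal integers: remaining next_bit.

Answer: 1 1

Derivation:
Read 1: bits[0:10] width=10 -> value=546 (bin 1000100010); offset now 10 = byte 1 bit 2; 14 bits remain
Read 2: bits[10:21] width=11 -> value=67 (bin 00001000011); offset now 21 = byte 2 bit 5; 3 bits remain
Read 3: bits[21:22] width=1 -> value=1 (bin 1); offset now 22 = byte 2 bit 6; 2 bits remain
Read 4: bits[22:23] width=1 -> value=0 (bin 0); offset now 23 = byte 2 bit 7; 1 bits remain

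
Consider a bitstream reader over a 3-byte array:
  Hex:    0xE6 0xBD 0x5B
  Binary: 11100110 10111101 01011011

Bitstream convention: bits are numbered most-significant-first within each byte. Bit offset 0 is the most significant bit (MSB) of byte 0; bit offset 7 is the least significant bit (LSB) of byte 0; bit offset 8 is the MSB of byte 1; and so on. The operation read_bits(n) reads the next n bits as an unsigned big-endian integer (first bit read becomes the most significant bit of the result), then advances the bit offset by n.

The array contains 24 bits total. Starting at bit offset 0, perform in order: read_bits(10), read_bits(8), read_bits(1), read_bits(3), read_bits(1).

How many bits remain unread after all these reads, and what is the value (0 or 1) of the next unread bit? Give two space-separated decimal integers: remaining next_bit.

Read 1: bits[0:10] width=10 -> value=922 (bin 1110011010); offset now 10 = byte 1 bit 2; 14 bits remain
Read 2: bits[10:18] width=8 -> value=245 (bin 11110101); offset now 18 = byte 2 bit 2; 6 bits remain
Read 3: bits[18:19] width=1 -> value=0 (bin 0); offset now 19 = byte 2 bit 3; 5 bits remain
Read 4: bits[19:22] width=3 -> value=6 (bin 110); offset now 22 = byte 2 bit 6; 2 bits remain
Read 5: bits[22:23] width=1 -> value=1 (bin 1); offset now 23 = byte 2 bit 7; 1 bits remain

Answer: 1 1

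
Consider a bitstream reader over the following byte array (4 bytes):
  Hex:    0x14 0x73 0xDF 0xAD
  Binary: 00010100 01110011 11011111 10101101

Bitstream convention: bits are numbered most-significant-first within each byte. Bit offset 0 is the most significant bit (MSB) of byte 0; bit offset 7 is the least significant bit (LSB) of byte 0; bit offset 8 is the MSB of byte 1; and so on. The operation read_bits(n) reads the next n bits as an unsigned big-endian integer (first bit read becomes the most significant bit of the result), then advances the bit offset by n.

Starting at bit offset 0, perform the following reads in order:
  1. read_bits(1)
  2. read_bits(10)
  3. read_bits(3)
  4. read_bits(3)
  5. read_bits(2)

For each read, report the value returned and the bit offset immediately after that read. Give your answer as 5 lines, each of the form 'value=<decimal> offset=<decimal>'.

Answer: value=0 offset=1
value=163 offset=11
value=4 offset=14
value=7 offset=17
value=2 offset=19

Derivation:
Read 1: bits[0:1] width=1 -> value=0 (bin 0); offset now 1 = byte 0 bit 1; 31 bits remain
Read 2: bits[1:11] width=10 -> value=163 (bin 0010100011); offset now 11 = byte 1 bit 3; 21 bits remain
Read 3: bits[11:14] width=3 -> value=4 (bin 100); offset now 14 = byte 1 bit 6; 18 bits remain
Read 4: bits[14:17] width=3 -> value=7 (bin 111); offset now 17 = byte 2 bit 1; 15 bits remain
Read 5: bits[17:19] width=2 -> value=2 (bin 10); offset now 19 = byte 2 bit 3; 13 bits remain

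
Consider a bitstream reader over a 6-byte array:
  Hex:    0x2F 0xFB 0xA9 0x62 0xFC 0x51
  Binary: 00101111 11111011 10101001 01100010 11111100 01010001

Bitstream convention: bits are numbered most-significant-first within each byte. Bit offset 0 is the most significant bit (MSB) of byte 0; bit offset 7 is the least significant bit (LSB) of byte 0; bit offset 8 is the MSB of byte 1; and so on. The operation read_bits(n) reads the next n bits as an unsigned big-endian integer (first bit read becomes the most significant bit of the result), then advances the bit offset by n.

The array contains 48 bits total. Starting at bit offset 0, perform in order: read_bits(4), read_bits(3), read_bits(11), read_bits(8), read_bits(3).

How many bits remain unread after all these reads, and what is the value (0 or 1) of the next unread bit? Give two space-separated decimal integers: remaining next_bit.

Answer: 19 0

Derivation:
Read 1: bits[0:4] width=4 -> value=2 (bin 0010); offset now 4 = byte 0 bit 4; 44 bits remain
Read 2: bits[4:7] width=3 -> value=7 (bin 111); offset now 7 = byte 0 bit 7; 41 bits remain
Read 3: bits[7:18] width=11 -> value=2030 (bin 11111101110); offset now 18 = byte 2 bit 2; 30 bits remain
Read 4: bits[18:26] width=8 -> value=165 (bin 10100101); offset now 26 = byte 3 bit 2; 22 bits remain
Read 5: bits[26:29] width=3 -> value=4 (bin 100); offset now 29 = byte 3 bit 5; 19 bits remain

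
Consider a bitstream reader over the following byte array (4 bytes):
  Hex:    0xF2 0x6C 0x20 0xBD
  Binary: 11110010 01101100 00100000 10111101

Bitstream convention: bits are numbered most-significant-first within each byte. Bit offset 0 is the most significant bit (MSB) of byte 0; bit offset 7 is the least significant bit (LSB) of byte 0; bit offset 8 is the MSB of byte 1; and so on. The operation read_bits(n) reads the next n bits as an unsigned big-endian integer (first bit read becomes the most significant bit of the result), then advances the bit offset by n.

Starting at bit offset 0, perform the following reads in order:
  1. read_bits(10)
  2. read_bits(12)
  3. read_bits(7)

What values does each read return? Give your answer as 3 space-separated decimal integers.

Answer: 969 2824 23

Derivation:
Read 1: bits[0:10] width=10 -> value=969 (bin 1111001001); offset now 10 = byte 1 bit 2; 22 bits remain
Read 2: bits[10:22] width=12 -> value=2824 (bin 101100001000); offset now 22 = byte 2 bit 6; 10 bits remain
Read 3: bits[22:29] width=7 -> value=23 (bin 0010111); offset now 29 = byte 3 bit 5; 3 bits remain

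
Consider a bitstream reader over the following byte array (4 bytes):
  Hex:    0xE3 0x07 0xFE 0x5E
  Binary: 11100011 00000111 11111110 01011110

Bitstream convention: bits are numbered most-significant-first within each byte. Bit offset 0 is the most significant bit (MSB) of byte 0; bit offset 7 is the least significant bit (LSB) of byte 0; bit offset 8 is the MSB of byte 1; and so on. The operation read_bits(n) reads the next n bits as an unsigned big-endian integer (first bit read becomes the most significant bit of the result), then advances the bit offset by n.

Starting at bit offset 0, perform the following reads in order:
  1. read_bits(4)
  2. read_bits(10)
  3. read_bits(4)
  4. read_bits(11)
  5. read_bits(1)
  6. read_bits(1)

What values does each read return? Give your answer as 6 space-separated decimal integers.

Read 1: bits[0:4] width=4 -> value=14 (bin 1110); offset now 4 = byte 0 bit 4; 28 bits remain
Read 2: bits[4:14] width=10 -> value=193 (bin 0011000001); offset now 14 = byte 1 bit 6; 18 bits remain
Read 3: bits[14:18] width=4 -> value=15 (bin 1111); offset now 18 = byte 2 bit 2; 14 bits remain
Read 4: bits[18:29] width=11 -> value=1995 (bin 11111001011); offset now 29 = byte 3 bit 5; 3 bits remain
Read 5: bits[29:30] width=1 -> value=1 (bin 1); offset now 30 = byte 3 bit 6; 2 bits remain
Read 6: bits[30:31] width=1 -> value=1 (bin 1); offset now 31 = byte 3 bit 7; 1 bits remain

Answer: 14 193 15 1995 1 1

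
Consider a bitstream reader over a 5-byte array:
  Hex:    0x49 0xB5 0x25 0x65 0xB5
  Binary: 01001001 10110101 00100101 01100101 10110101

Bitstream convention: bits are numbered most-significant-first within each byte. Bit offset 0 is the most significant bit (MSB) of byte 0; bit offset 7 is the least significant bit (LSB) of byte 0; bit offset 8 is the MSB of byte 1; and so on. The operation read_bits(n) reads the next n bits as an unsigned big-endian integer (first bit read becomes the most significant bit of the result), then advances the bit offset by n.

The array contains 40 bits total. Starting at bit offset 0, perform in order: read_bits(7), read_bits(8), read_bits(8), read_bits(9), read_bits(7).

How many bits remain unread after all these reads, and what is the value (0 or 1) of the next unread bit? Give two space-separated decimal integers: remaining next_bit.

Read 1: bits[0:7] width=7 -> value=36 (bin 0100100); offset now 7 = byte 0 bit 7; 33 bits remain
Read 2: bits[7:15] width=8 -> value=218 (bin 11011010); offset now 15 = byte 1 bit 7; 25 bits remain
Read 3: bits[15:23] width=8 -> value=146 (bin 10010010); offset now 23 = byte 2 bit 7; 17 bits remain
Read 4: bits[23:32] width=9 -> value=357 (bin 101100101); offset now 32 = byte 4 bit 0; 8 bits remain
Read 5: bits[32:39] width=7 -> value=90 (bin 1011010); offset now 39 = byte 4 bit 7; 1 bits remain

Answer: 1 1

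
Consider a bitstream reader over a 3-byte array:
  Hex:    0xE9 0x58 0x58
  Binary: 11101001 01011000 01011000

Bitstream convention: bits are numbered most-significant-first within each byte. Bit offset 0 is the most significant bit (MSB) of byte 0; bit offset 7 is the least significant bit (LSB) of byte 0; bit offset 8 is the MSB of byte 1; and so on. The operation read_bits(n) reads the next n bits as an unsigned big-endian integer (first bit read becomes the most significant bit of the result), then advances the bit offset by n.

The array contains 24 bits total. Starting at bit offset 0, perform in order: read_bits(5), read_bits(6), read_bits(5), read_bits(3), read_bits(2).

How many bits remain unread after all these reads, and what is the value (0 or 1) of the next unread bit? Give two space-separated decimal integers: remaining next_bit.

Answer: 3 0

Derivation:
Read 1: bits[0:5] width=5 -> value=29 (bin 11101); offset now 5 = byte 0 bit 5; 19 bits remain
Read 2: bits[5:11] width=6 -> value=10 (bin 001010); offset now 11 = byte 1 bit 3; 13 bits remain
Read 3: bits[11:16] width=5 -> value=24 (bin 11000); offset now 16 = byte 2 bit 0; 8 bits remain
Read 4: bits[16:19] width=3 -> value=2 (bin 010); offset now 19 = byte 2 bit 3; 5 bits remain
Read 5: bits[19:21] width=2 -> value=3 (bin 11); offset now 21 = byte 2 bit 5; 3 bits remain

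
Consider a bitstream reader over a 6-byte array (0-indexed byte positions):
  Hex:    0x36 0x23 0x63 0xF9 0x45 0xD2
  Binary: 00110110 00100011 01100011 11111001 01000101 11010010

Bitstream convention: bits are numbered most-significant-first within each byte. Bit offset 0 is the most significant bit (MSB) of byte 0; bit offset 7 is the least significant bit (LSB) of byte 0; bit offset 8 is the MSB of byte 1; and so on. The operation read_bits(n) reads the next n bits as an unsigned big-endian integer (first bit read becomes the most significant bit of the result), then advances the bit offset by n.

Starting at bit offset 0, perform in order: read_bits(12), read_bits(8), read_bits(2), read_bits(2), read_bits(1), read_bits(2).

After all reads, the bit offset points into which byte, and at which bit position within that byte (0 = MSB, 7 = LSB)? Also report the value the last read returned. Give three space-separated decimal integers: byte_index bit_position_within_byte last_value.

Read 1: bits[0:12] width=12 -> value=866 (bin 001101100010); offset now 12 = byte 1 bit 4; 36 bits remain
Read 2: bits[12:20] width=8 -> value=54 (bin 00110110); offset now 20 = byte 2 bit 4; 28 bits remain
Read 3: bits[20:22] width=2 -> value=0 (bin 00); offset now 22 = byte 2 bit 6; 26 bits remain
Read 4: bits[22:24] width=2 -> value=3 (bin 11); offset now 24 = byte 3 bit 0; 24 bits remain
Read 5: bits[24:25] width=1 -> value=1 (bin 1); offset now 25 = byte 3 bit 1; 23 bits remain
Read 6: bits[25:27] width=2 -> value=3 (bin 11); offset now 27 = byte 3 bit 3; 21 bits remain

Answer: 3 3 3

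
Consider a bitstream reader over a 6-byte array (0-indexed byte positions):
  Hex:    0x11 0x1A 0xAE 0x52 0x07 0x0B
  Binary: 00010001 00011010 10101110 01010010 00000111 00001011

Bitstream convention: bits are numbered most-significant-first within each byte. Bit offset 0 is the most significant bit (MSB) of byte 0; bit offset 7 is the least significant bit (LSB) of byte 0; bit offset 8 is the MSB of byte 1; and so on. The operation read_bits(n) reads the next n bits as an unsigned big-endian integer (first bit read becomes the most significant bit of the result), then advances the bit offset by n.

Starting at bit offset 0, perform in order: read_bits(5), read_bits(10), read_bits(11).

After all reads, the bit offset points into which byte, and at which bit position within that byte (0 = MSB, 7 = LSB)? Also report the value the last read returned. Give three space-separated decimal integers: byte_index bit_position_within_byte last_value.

Answer: 3 2 697

Derivation:
Read 1: bits[0:5] width=5 -> value=2 (bin 00010); offset now 5 = byte 0 bit 5; 43 bits remain
Read 2: bits[5:15] width=10 -> value=141 (bin 0010001101); offset now 15 = byte 1 bit 7; 33 bits remain
Read 3: bits[15:26] width=11 -> value=697 (bin 01010111001); offset now 26 = byte 3 bit 2; 22 bits remain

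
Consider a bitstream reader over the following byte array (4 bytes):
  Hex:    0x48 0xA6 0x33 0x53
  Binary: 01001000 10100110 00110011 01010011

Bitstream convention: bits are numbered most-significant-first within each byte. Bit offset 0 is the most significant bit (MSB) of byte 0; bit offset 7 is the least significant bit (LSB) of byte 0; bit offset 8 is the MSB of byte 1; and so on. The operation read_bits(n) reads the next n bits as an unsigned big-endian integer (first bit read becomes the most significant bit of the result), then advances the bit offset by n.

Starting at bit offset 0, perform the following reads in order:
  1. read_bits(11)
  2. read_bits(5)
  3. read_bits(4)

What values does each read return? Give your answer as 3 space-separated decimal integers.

Answer: 581 6 3

Derivation:
Read 1: bits[0:11] width=11 -> value=581 (bin 01001000101); offset now 11 = byte 1 bit 3; 21 bits remain
Read 2: bits[11:16] width=5 -> value=6 (bin 00110); offset now 16 = byte 2 bit 0; 16 bits remain
Read 3: bits[16:20] width=4 -> value=3 (bin 0011); offset now 20 = byte 2 bit 4; 12 bits remain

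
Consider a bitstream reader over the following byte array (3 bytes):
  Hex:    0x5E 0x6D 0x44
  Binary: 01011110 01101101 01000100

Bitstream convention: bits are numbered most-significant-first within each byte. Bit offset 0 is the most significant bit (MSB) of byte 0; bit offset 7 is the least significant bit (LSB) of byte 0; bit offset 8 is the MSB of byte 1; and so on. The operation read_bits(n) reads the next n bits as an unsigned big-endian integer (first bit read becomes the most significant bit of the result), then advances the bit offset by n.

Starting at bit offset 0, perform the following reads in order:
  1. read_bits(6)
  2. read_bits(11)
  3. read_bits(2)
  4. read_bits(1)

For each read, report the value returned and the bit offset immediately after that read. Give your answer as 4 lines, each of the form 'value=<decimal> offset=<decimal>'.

Answer: value=23 offset=6
value=1242 offset=17
value=2 offset=19
value=0 offset=20

Derivation:
Read 1: bits[0:6] width=6 -> value=23 (bin 010111); offset now 6 = byte 0 bit 6; 18 bits remain
Read 2: bits[6:17] width=11 -> value=1242 (bin 10011011010); offset now 17 = byte 2 bit 1; 7 bits remain
Read 3: bits[17:19] width=2 -> value=2 (bin 10); offset now 19 = byte 2 bit 3; 5 bits remain
Read 4: bits[19:20] width=1 -> value=0 (bin 0); offset now 20 = byte 2 bit 4; 4 bits remain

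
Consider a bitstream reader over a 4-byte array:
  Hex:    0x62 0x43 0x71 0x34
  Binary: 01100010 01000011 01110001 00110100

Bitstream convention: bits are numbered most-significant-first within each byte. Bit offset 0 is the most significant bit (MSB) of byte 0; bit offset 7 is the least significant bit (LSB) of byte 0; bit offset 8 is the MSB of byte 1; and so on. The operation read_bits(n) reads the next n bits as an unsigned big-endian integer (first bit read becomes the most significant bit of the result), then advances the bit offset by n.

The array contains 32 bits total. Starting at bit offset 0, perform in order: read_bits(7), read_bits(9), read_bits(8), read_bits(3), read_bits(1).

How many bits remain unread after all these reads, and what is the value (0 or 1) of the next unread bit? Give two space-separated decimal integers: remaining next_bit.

Answer: 4 0

Derivation:
Read 1: bits[0:7] width=7 -> value=49 (bin 0110001); offset now 7 = byte 0 bit 7; 25 bits remain
Read 2: bits[7:16] width=9 -> value=67 (bin 001000011); offset now 16 = byte 2 bit 0; 16 bits remain
Read 3: bits[16:24] width=8 -> value=113 (bin 01110001); offset now 24 = byte 3 bit 0; 8 bits remain
Read 4: bits[24:27] width=3 -> value=1 (bin 001); offset now 27 = byte 3 bit 3; 5 bits remain
Read 5: bits[27:28] width=1 -> value=1 (bin 1); offset now 28 = byte 3 bit 4; 4 bits remain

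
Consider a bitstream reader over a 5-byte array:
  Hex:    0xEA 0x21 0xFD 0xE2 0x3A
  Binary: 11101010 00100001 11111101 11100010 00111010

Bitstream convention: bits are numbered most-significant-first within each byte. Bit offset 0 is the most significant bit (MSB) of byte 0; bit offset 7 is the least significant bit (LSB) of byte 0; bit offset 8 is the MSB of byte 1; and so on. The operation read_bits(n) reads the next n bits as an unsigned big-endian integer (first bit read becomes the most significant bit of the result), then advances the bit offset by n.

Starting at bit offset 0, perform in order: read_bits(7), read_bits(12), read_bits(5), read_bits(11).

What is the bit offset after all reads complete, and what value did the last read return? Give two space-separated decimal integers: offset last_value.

Answer: 35 1809

Derivation:
Read 1: bits[0:7] width=7 -> value=117 (bin 1110101); offset now 7 = byte 0 bit 7; 33 bits remain
Read 2: bits[7:19] width=12 -> value=271 (bin 000100001111); offset now 19 = byte 2 bit 3; 21 bits remain
Read 3: bits[19:24] width=5 -> value=29 (bin 11101); offset now 24 = byte 3 bit 0; 16 bits remain
Read 4: bits[24:35] width=11 -> value=1809 (bin 11100010001); offset now 35 = byte 4 bit 3; 5 bits remain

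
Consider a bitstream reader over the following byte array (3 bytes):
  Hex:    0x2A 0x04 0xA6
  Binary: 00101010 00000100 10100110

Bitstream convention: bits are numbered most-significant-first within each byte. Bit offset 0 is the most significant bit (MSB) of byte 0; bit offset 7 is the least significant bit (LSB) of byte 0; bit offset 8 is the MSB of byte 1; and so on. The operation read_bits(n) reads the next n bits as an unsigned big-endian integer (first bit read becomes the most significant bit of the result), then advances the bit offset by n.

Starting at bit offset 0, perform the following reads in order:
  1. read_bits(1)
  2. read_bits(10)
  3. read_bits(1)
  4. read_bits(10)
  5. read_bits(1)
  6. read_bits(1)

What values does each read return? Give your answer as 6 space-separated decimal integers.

Read 1: bits[0:1] width=1 -> value=0 (bin 0); offset now 1 = byte 0 bit 1; 23 bits remain
Read 2: bits[1:11] width=10 -> value=336 (bin 0101010000); offset now 11 = byte 1 bit 3; 13 bits remain
Read 3: bits[11:12] width=1 -> value=0 (bin 0); offset now 12 = byte 1 bit 4; 12 bits remain
Read 4: bits[12:22] width=10 -> value=297 (bin 0100101001); offset now 22 = byte 2 bit 6; 2 bits remain
Read 5: bits[22:23] width=1 -> value=1 (bin 1); offset now 23 = byte 2 bit 7; 1 bits remain
Read 6: bits[23:24] width=1 -> value=0 (bin 0); offset now 24 = byte 3 bit 0; 0 bits remain

Answer: 0 336 0 297 1 0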